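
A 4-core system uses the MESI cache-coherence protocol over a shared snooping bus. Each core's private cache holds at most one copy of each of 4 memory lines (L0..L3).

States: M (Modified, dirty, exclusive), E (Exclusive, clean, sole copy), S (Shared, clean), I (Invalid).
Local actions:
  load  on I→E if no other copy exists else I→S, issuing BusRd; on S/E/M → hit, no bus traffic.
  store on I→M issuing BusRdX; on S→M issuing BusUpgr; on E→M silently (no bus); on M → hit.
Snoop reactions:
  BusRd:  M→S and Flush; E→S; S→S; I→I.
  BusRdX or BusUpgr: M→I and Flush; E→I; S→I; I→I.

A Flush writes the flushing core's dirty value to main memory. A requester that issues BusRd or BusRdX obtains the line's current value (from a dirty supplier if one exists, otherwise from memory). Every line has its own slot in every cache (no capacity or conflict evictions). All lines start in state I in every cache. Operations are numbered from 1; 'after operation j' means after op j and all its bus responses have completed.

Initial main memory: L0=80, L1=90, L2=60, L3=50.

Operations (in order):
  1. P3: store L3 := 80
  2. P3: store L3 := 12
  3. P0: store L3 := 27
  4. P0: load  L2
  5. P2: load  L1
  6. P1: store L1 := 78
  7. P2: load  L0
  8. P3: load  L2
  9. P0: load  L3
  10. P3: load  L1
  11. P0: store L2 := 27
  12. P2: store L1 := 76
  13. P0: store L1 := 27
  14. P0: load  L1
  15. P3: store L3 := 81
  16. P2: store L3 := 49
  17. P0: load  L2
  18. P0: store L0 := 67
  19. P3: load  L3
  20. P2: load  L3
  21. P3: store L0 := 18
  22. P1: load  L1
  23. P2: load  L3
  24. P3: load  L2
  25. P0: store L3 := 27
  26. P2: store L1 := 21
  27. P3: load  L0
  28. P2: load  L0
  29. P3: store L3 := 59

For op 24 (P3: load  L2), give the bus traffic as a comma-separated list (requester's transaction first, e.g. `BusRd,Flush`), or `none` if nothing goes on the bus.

[1] P3: store L3 := 80 | P0:I, P1:I, P2:I, P3:M(80) | bus: BusRdX
[2] P3: store L3 := 12 | P0:I, P1:I, P2:I, P3:M(12) | bus: none
[3] P0: store L3 := 27 | P0:M(27), P1:I, P2:I, P3:I | bus: BusRdX,Flush
[4] P0: load  L2 | P0:E(60), P1:I, P2:I, P3:I | bus: BusRd
[5] P2: load  L1 | P0:I, P1:I, P2:E(90), P3:I | bus: BusRd
[6] P1: store L1 := 78 | P0:I, P1:M(78), P2:I, P3:I | bus: BusRdX
[7] P2: load  L0 | P0:I, P1:I, P2:E(80), P3:I | bus: BusRd
[8] P3: load  L2 | P0:S(60), P1:I, P2:I, P3:S(60) | bus: BusRd
[9] P0: load  L3 | P0:M(27), P1:I, P2:I, P3:I | bus: none
[10] P3: load  L1 | P0:I, P1:S(78), P2:I, P3:S(78) | bus: BusRd,Flush
[11] P0: store L2 := 27 | P0:M(27), P1:I, P2:I, P3:I | bus: BusUpgr
[12] P2: store L1 := 76 | P0:I, P1:I, P2:M(76), P3:I | bus: BusRdX
[13] P0: store L1 := 27 | P0:M(27), P1:I, P2:I, P3:I | bus: BusRdX,Flush
[14] P0: load  L1 | P0:M(27), P1:I, P2:I, P3:I | bus: none
[15] P3: store L3 := 81 | P0:I, P1:I, P2:I, P3:M(81) | bus: BusRdX,Flush
[16] P2: store L3 := 49 | P0:I, P1:I, P2:M(49), P3:I | bus: BusRdX,Flush
[17] P0: load  L2 | P0:M(27), P1:I, P2:I, P3:I | bus: none
[18] P0: store L0 := 67 | P0:M(67), P1:I, P2:I, P3:I | bus: BusRdX
[19] P3: load  L3 | P0:I, P1:I, P2:S(49), P3:S(49) | bus: BusRd,Flush
[20] P2: load  L3 | P0:I, P1:I, P2:S(49), P3:S(49) | bus: none
[21] P3: store L0 := 18 | P0:I, P1:I, P2:I, P3:M(18) | bus: BusRdX,Flush
[22] P1: load  L1 | P0:S(27), P1:S(27), P2:I, P3:I | bus: BusRd,Flush
[23] P2: load  L3 | P0:I, P1:I, P2:S(49), P3:S(49) | bus: none
[24] P3: load  L2 | P0:S(27), P1:I, P2:I, P3:S(27) | bus: BusRd,Flush
[25] P0: store L3 := 27 | P0:M(27), P1:I, P2:I, P3:I | bus: BusRdX
[26] P2: store L1 := 21 | P0:I, P1:I, P2:M(21), P3:I | bus: BusRdX
[27] P3: load  L0 | P0:I, P1:I, P2:I, P3:M(18) | bus: none
[28] P2: load  L0 | P0:I, P1:I, P2:S(18), P3:S(18) | bus: BusRd,Flush
[29] P3: store L3 := 59 | P0:I, P1:I, P2:I, P3:M(59) | bus: BusRdX,Flush

bus = BusRd,Flush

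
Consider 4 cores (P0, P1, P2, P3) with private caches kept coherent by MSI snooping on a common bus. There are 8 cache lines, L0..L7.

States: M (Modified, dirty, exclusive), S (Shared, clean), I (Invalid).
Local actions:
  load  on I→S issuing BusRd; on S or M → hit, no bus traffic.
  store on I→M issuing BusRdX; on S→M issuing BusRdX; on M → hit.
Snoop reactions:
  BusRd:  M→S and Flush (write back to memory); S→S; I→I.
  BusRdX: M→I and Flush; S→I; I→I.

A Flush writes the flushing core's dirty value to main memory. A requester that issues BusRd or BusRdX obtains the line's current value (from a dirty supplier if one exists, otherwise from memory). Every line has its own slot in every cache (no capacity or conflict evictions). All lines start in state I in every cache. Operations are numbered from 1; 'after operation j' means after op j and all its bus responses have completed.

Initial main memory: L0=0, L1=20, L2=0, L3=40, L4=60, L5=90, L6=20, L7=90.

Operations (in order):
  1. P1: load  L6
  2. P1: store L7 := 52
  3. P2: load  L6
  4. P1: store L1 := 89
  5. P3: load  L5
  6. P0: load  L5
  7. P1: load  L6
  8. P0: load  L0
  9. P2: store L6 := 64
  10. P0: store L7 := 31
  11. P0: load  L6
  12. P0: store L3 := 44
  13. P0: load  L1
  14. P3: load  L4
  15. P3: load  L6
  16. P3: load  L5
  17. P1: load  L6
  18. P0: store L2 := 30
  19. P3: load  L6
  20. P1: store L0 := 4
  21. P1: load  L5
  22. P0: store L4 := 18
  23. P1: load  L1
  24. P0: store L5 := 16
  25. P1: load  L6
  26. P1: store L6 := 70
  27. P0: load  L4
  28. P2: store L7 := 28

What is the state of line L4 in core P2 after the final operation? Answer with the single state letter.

  op1 P1: load  L6 → I/S/I/I on L6; bus BusRd; mem=20
  op2 P1: store L7 := 52 → I/M/I/I on L7; bus BusRdX; mem=90
  op3 P2: load  L6 → I/S/S/I on L6; bus BusRd; mem=20
  op4 P1: store L1 := 89 → I/M/I/I on L1; bus BusRdX; mem=20
  op5 P3: load  L5 → I/I/I/S on L5; bus BusRd; mem=90
  op6 P0: load  L5 → S/I/I/S on L5; bus BusRd; mem=90
  op7 P1: load  L6 → I/S/S/I on L6; bus (none); mem=20
  op8 P0: load  L0 → S/I/I/I on L0; bus BusRd; mem=0
  op9 P2: store L6 := 64 → I/I/M/I on L6; bus BusRdX; mem=20
  op10 P0: store L7 := 31 → M/I/I/I on L7; bus BusRdX Flush; mem=52
  op11 P0: load  L6 → S/I/S/I on L6; bus BusRd Flush; mem=64
  op12 P0: store L3 := 44 → M/I/I/I on L3; bus BusRdX; mem=40
  op13 P0: load  L1 → S/S/I/I on L1; bus BusRd Flush; mem=89
  op14 P3: load  L4 → I/I/I/S on L4; bus BusRd; mem=60
  op15 P3: load  L6 → S/I/S/S on L6; bus BusRd; mem=64
  op16 P3: load  L5 → S/I/I/S on L5; bus (none); mem=90
  op17 P1: load  L6 → S/S/S/S on L6; bus BusRd; mem=64
  op18 P0: store L2 := 30 → M/I/I/I on L2; bus BusRdX; mem=0
  op19 P3: load  L6 → S/S/S/S on L6; bus (none); mem=64
  op20 P1: store L0 := 4 → I/M/I/I on L0; bus BusRdX; mem=0
  op21 P1: load  L5 → S/S/I/S on L5; bus BusRd; mem=90
  op22 P0: store L4 := 18 → M/I/I/I on L4; bus BusRdX; mem=60
  op23 P1: load  L1 → S/S/I/I on L1; bus (none); mem=89
  op24 P0: store L5 := 16 → M/I/I/I on L5; bus BusRdX; mem=90
  op25 P1: load  L6 → S/S/S/S on L6; bus (none); mem=64
  op26 P1: store L6 := 70 → I/M/I/I on L6; bus BusRdX; mem=64
  op27 P0: load  L4 → M/I/I/I on L4; bus (none); mem=60
  op28 P2: store L7 := 28 → I/I/M/I on L7; bus BusRdX Flush; mem=31

state = I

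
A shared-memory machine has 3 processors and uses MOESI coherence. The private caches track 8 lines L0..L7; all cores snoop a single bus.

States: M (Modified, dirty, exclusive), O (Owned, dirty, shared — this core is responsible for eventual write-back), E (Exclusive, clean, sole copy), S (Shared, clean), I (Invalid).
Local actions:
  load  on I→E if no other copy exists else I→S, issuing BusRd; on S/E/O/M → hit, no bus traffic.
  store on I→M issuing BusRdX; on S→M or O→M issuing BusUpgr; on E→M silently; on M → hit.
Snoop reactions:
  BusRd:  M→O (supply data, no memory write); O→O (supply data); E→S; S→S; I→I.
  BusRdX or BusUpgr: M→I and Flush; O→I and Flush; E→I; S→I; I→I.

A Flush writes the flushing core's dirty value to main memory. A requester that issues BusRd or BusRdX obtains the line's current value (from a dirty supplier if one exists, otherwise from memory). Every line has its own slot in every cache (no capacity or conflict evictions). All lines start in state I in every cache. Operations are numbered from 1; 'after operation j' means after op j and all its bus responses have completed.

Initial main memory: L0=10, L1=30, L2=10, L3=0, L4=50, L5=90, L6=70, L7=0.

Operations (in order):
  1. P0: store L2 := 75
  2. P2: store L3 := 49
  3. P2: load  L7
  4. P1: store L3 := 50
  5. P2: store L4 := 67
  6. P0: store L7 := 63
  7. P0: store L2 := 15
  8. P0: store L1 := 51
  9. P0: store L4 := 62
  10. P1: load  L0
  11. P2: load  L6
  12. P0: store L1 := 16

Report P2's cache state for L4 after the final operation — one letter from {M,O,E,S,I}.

[1] P0: store L2 := 75 | P0:M(75), P1:I, P2:I | bus: BusRdX
[2] P2: store L3 := 49 | P0:I, P1:I, P2:M(49) | bus: BusRdX
[3] P2: load  L7 | P0:I, P1:I, P2:E(0) | bus: BusRd
[4] P1: store L3 := 50 | P0:I, P1:M(50), P2:I | bus: BusRdX,Flush
[5] P2: store L4 := 67 | P0:I, P1:I, P2:M(67) | bus: BusRdX
[6] P0: store L7 := 63 | P0:M(63), P1:I, P2:I | bus: BusRdX
[7] P0: store L2 := 15 | P0:M(15), P1:I, P2:I | bus: none
[8] P0: store L1 := 51 | P0:M(51), P1:I, P2:I | bus: BusRdX
[9] P0: store L4 := 62 | P0:M(62), P1:I, P2:I | bus: BusRdX,Flush
[10] P1: load  L0 | P0:I, P1:E(10), P2:I | bus: BusRd
[11] P2: load  L6 | P0:I, P1:I, P2:E(70) | bus: BusRd
[12] P0: store L1 := 16 | P0:M(16), P1:I, P2:I | bus: none

state = I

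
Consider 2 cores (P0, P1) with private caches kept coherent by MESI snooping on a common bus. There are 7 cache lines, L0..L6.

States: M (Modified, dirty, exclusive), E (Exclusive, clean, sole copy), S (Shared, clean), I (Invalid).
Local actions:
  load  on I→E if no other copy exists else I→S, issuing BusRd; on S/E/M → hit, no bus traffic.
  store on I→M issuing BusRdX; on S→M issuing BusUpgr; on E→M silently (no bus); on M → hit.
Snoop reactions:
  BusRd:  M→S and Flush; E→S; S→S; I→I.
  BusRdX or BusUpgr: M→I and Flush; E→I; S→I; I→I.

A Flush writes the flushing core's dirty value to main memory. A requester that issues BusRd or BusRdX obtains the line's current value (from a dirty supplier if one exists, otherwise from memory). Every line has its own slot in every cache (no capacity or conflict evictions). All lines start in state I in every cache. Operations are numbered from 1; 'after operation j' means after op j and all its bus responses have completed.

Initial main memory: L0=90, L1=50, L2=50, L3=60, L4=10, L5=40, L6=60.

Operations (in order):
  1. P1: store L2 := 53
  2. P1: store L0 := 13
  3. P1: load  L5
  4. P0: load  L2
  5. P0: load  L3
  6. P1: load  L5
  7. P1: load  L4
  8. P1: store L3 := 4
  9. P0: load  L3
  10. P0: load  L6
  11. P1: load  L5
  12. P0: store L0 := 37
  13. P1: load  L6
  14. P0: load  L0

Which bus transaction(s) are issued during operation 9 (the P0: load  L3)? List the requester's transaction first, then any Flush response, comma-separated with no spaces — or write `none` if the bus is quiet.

[1] P1: store L2 := 53 | P0:I, P1:M(53) | bus: BusRdX
[2] P1: store L0 := 13 | P0:I, P1:M(13) | bus: BusRdX
[3] P1: load  L5 | P0:I, P1:E(40) | bus: BusRd
[4] P0: load  L2 | P0:S(53), P1:S(53) | bus: BusRd,Flush
[5] P0: load  L3 | P0:E(60), P1:I | bus: BusRd
[6] P1: load  L5 | P0:I, P1:E(40) | bus: none
[7] P1: load  L4 | P0:I, P1:E(10) | bus: BusRd
[8] P1: store L3 := 4 | P0:I, P1:M(4) | bus: BusRdX
[9] P0: load  L3 | P0:S(4), P1:S(4) | bus: BusRd,Flush
[10] P0: load  L6 | P0:E(60), P1:I | bus: BusRd
[11] P1: load  L5 | P0:I, P1:E(40) | bus: none
[12] P0: store L0 := 37 | P0:M(37), P1:I | bus: BusRdX,Flush
[13] P1: load  L6 | P0:S(60), P1:S(60) | bus: BusRd
[14] P0: load  L0 | P0:M(37), P1:I | bus: none

bus = BusRd,Flush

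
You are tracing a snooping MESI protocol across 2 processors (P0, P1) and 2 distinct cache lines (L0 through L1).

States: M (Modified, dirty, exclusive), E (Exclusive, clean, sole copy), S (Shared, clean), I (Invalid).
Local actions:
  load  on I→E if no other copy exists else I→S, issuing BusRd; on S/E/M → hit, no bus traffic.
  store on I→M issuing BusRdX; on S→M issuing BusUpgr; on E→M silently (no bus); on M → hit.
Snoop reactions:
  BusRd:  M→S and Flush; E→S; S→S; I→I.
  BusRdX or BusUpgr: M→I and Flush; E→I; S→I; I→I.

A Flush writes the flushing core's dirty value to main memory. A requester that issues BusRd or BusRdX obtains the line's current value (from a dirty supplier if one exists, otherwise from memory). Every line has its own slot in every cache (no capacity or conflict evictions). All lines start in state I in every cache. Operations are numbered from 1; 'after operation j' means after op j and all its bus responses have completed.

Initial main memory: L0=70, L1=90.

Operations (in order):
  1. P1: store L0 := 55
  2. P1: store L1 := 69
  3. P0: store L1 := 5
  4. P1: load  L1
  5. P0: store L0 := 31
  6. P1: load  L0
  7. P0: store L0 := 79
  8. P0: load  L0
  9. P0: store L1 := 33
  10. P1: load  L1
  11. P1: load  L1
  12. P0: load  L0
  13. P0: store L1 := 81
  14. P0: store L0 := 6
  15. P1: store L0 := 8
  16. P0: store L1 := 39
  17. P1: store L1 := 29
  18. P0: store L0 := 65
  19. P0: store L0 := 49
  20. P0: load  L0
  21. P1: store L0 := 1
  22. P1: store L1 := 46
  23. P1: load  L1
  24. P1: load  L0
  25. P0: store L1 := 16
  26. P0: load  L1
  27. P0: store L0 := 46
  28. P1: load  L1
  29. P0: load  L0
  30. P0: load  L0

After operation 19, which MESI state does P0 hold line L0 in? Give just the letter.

[1] P1: store L0 := 55 | P0:I, P1:M(55) | bus: BusRdX
[2] P1: store L1 := 69 | P0:I, P1:M(69) | bus: BusRdX
[3] P0: store L1 := 5 | P0:M(5), P1:I | bus: BusRdX,Flush
[4] P1: load  L1 | P0:S(5), P1:S(5) | bus: BusRd,Flush
[5] P0: store L0 := 31 | P0:M(31), P1:I | bus: BusRdX,Flush
[6] P1: load  L0 | P0:S(31), P1:S(31) | bus: BusRd,Flush
[7] P0: store L0 := 79 | P0:M(79), P1:I | bus: BusUpgr
[8] P0: load  L0 | P0:M(79), P1:I | bus: none
[9] P0: store L1 := 33 | P0:M(33), P1:I | bus: BusUpgr
[10] P1: load  L1 | P0:S(33), P1:S(33) | bus: BusRd,Flush
[11] P1: load  L1 | P0:S(33), P1:S(33) | bus: none
[12] P0: load  L0 | P0:M(79), P1:I | bus: none
[13] P0: store L1 := 81 | P0:M(81), P1:I | bus: BusUpgr
[14] P0: store L0 := 6 | P0:M(6), P1:I | bus: none
[15] P1: store L0 := 8 | P0:I, P1:M(8) | bus: BusRdX,Flush
[16] P0: store L1 := 39 | P0:M(39), P1:I | bus: none
[17] P1: store L1 := 29 | P0:I, P1:M(29) | bus: BusRdX,Flush
[18] P0: store L0 := 65 | P0:M(65), P1:I | bus: BusRdX,Flush
[19] P0: store L0 := 49 | P0:M(49), P1:I | bus: none
[20] P0: load  L0 | P0:M(49), P1:I | bus: none
[21] P1: store L0 := 1 | P0:I, P1:M(1) | bus: BusRdX,Flush
[22] P1: store L1 := 46 | P0:I, P1:M(46) | bus: none
[23] P1: load  L1 | P0:I, P1:M(46) | bus: none
[24] P1: load  L0 | P0:I, P1:M(1) | bus: none
[25] P0: store L1 := 16 | P0:M(16), P1:I | bus: BusRdX,Flush
[26] P0: load  L1 | P0:M(16), P1:I | bus: none
[27] P0: store L0 := 46 | P0:M(46), P1:I | bus: BusRdX,Flush
[28] P1: load  L1 | P0:S(16), P1:S(16) | bus: BusRd,Flush
[29] P0: load  L0 | P0:M(46), P1:I | bus: none
[30] P0: load  L0 | P0:M(46), P1:I | bus: none

state = M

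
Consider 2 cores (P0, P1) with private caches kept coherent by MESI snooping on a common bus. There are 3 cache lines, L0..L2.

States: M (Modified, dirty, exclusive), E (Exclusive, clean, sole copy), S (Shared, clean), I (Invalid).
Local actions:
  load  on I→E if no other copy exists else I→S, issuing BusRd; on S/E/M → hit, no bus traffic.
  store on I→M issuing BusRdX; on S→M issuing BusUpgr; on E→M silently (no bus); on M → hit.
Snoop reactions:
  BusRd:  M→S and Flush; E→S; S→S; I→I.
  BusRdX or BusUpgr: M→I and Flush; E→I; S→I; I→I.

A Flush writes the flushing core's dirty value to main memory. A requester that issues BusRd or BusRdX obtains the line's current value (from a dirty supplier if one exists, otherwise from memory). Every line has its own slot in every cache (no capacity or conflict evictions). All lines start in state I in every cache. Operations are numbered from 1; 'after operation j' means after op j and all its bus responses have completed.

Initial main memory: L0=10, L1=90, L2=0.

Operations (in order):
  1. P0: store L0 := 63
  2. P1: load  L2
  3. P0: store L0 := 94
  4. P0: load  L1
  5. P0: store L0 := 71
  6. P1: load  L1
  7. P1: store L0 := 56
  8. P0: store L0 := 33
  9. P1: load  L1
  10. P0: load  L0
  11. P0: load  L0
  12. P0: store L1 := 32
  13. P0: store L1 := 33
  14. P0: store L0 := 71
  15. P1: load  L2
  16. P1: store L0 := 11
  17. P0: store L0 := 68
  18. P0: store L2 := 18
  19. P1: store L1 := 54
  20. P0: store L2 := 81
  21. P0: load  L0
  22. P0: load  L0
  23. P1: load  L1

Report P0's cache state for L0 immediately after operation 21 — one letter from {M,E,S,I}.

step 1: P0: store L0 := 63  ⟶  MI  (L0)  txn=BusRdX  M[L0]=10
step 2: P1: load  L2  ⟶  IE  (L2)  txn=BusRd  M[L2]=0
step 3: P0: store L0 := 94  ⟶  MI  (L0)  txn=∅  M[L0]=10
step 4: P0: load  L1  ⟶  EI  (L1)  txn=BusRd  M[L1]=90
step 5: P0: store L0 := 71  ⟶  MI  (L0)  txn=∅  M[L0]=10
step 6: P1: load  L1  ⟶  SS  (L1)  txn=BusRd  M[L1]=90
step 7: P1: store L0 := 56  ⟶  IM  (L0)  txn=BusRdX+Flush  M[L0]=71
step 8: P0: store L0 := 33  ⟶  MI  (L0)  txn=BusRdX+Flush  M[L0]=56
step 9: P1: load  L1  ⟶  SS  (L1)  txn=∅  M[L1]=90
step 10: P0: load  L0  ⟶  MI  (L0)  txn=∅  M[L0]=56
step 11: P0: load  L0  ⟶  MI  (L0)  txn=∅  M[L0]=56
step 12: P0: store L1 := 32  ⟶  MI  (L1)  txn=BusUpgr  M[L1]=90
step 13: P0: store L1 := 33  ⟶  MI  (L1)  txn=∅  M[L1]=90
step 14: P0: store L0 := 71  ⟶  MI  (L0)  txn=∅  M[L0]=56
step 15: P1: load  L2  ⟶  IE  (L2)  txn=∅  M[L2]=0
step 16: P1: store L0 := 11  ⟶  IM  (L0)  txn=BusRdX+Flush  M[L0]=71
step 17: P0: store L0 := 68  ⟶  MI  (L0)  txn=BusRdX+Flush  M[L0]=11
step 18: P0: store L2 := 18  ⟶  MI  (L2)  txn=BusRdX  M[L2]=0
step 19: P1: store L1 := 54  ⟶  IM  (L1)  txn=BusRdX+Flush  M[L1]=33
step 20: P0: store L2 := 81  ⟶  MI  (L2)  txn=∅  M[L2]=0
step 21: P0: load  L0  ⟶  MI  (L0)  txn=∅  M[L0]=11
step 22: P0: load  L0  ⟶  MI  (L0)  txn=∅  M[L0]=11
step 23: P1: load  L1  ⟶  IM  (L1)  txn=∅  M[L1]=33

state = M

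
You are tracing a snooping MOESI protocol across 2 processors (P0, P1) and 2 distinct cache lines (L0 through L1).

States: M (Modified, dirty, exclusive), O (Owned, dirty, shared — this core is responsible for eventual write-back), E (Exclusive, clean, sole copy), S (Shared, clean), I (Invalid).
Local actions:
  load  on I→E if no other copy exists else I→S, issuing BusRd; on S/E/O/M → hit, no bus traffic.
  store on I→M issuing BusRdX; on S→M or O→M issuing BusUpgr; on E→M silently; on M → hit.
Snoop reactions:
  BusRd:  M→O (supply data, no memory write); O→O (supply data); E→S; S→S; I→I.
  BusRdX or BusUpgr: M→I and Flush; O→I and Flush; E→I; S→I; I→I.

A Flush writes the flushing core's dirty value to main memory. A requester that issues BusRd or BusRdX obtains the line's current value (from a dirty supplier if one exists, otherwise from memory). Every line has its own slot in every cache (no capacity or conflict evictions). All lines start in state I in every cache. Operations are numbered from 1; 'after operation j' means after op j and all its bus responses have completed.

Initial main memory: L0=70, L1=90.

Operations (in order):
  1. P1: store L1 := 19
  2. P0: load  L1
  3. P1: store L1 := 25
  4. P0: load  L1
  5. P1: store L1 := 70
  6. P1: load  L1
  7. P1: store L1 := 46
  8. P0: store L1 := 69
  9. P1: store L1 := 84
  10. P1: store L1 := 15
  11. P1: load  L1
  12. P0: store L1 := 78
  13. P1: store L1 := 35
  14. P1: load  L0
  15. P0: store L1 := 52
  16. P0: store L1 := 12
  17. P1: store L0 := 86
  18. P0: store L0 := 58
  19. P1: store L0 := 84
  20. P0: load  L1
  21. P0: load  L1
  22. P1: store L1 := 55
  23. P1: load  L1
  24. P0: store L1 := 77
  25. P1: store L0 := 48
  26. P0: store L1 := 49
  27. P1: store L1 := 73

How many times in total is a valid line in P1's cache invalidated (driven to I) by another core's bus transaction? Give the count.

invalidations = 5

1. P1: store L1 := 19  bus=[BusRdX]  L1: P0=I P1=M  mem[L1]=90
2. P0: load  L1  bus=[BusRd]  L1: P0=S P1=O  mem[L1]=90
3. P1: store L1 := 25  bus=[BusUpgr]  L1: P0=I P1=M  mem[L1]=90
4. P0: load  L1  bus=[BusRd]  L1: P0=S P1=O  mem[L1]=90
5. P1: store L1 := 70  bus=[BusUpgr]  L1: P0=I P1=M  mem[L1]=90
6. P1: load  L1  bus=[-]  L1: P0=I P1=M  mem[L1]=90
7. P1: store L1 := 46  bus=[-]  L1: P0=I P1=M  mem[L1]=90
8. P0: store L1 := 69  bus=[BusRdX,Flush]  L1: P0=M P1=I  mem[L1]=46
9. P1: store L1 := 84  bus=[BusRdX,Flush]  L1: P0=I P1=M  mem[L1]=69
10. P1: store L1 := 15  bus=[-]  L1: P0=I P1=M  mem[L1]=69
11. P1: load  L1  bus=[-]  L1: P0=I P1=M  mem[L1]=69
12. P0: store L1 := 78  bus=[BusRdX,Flush]  L1: P0=M P1=I  mem[L1]=15
13. P1: store L1 := 35  bus=[BusRdX,Flush]  L1: P0=I P1=M  mem[L1]=78
14. P1: load  L0  bus=[BusRd]  L0: P0=I P1=E  mem[L0]=70
15. P0: store L1 := 52  bus=[BusRdX,Flush]  L1: P0=M P1=I  mem[L1]=35
16. P0: store L1 := 12  bus=[-]  L1: P0=M P1=I  mem[L1]=35
17. P1: store L0 := 86  bus=[-]  L0: P0=I P1=M  mem[L0]=70
18. P0: store L0 := 58  bus=[BusRdX,Flush]  L0: P0=M P1=I  mem[L0]=86
19. P1: store L0 := 84  bus=[BusRdX,Flush]  L0: P0=I P1=M  mem[L0]=58
20. P0: load  L1  bus=[-]  L1: P0=M P1=I  mem[L1]=35
21. P0: load  L1  bus=[-]  L1: P0=M P1=I  mem[L1]=35
22. P1: store L1 := 55  bus=[BusRdX,Flush]  L1: P0=I P1=M  mem[L1]=12
23. P1: load  L1  bus=[-]  L1: P0=I P1=M  mem[L1]=12
24. P0: store L1 := 77  bus=[BusRdX,Flush]  L1: P0=M P1=I  mem[L1]=55
25. P1: store L0 := 48  bus=[-]  L0: P0=I P1=M  mem[L0]=58
26. P0: store L1 := 49  bus=[-]  L1: P0=M P1=I  mem[L1]=55
27. P1: store L1 := 73  bus=[BusRdX,Flush]  L1: P0=I P1=M  mem[L1]=49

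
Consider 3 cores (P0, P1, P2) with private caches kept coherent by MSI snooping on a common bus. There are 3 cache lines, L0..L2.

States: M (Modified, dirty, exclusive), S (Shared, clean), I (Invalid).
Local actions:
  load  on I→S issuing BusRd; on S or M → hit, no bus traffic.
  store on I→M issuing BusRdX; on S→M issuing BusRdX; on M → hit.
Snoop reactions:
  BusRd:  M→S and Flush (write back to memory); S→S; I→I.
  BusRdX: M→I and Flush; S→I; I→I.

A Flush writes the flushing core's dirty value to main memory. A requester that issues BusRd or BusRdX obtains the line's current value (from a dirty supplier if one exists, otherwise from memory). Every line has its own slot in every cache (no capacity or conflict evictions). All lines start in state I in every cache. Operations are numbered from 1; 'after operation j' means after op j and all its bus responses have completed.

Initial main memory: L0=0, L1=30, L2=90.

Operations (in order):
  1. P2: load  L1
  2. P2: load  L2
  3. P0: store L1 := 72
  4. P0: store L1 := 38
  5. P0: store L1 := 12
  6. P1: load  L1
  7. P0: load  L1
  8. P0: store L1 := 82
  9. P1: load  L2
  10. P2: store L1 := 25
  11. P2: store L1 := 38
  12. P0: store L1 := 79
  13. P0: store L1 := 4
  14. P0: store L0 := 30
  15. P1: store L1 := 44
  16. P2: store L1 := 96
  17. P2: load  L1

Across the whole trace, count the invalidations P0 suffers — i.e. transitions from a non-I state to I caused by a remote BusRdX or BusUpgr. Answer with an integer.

invalidations = 2

[1] P2: load  L1 | P0:I, P1:I, P2:S(30) | bus: BusRd
[2] P2: load  L2 | P0:I, P1:I, P2:S(90) | bus: BusRd
[3] P0: store L1 := 72 | P0:M(72), P1:I, P2:I | bus: BusRdX
[4] P0: store L1 := 38 | P0:M(38), P1:I, P2:I | bus: none
[5] P0: store L1 := 12 | P0:M(12), P1:I, P2:I | bus: none
[6] P1: load  L1 | P0:S(12), P1:S(12), P2:I | bus: BusRd,Flush
[7] P0: load  L1 | P0:S(12), P1:S(12), P2:I | bus: none
[8] P0: store L1 := 82 | P0:M(82), P1:I, P2:I | bus: BusRdX
[9] P1: load  L2 | P0:I, P1:S(90), P2:S(90) | bus: BusRd
[10] P2: store L1 := 25 | P0:I, P1:I, P2:M(25) | bus: BusRdX,Flush
[11] P2: store L1 := 38 | P0:I, P1:I, P2:M(38) | bus: none
[12] P0: store L1 := 79 | P0:M(79), P1:I, P2:I | bus: BusRdX,Flush
[13] P0: store L1 := 4 | P0:M(4), P1:I, P2:I | bus: none
[14] P0: store L0 := 30 | P0:M(30), P1:I, P2:I | bus: BusRdX
[15] P1: store L1 := 44 | P0:I, P1:M(44), P2:I | bus: BusRdX,Flush
[16] P2: store L1 := 96 | P0:I, P1:I, P2:M(96) | bus: BusRdX,Flush
[17] P2: load  L1 | P0:I, P1:I, P2:M(96) | bus: none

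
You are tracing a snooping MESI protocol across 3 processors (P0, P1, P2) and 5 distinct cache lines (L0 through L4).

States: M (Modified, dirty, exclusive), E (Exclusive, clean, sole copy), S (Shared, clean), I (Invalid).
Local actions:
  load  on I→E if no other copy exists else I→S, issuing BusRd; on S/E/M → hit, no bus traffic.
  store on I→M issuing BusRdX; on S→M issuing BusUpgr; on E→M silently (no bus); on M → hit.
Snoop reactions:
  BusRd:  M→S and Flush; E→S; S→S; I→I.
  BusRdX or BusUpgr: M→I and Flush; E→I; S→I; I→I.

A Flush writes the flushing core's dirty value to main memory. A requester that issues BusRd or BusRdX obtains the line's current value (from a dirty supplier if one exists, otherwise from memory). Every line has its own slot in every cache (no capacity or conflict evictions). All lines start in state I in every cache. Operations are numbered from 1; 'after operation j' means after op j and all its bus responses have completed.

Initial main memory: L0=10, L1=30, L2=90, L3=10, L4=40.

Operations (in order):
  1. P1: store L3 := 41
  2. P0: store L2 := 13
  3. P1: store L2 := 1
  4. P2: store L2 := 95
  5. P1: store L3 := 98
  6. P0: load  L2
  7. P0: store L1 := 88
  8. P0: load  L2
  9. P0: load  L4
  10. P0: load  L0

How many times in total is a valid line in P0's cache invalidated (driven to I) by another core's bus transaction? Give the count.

step 1: P1: store L3 := 41  ⟶  IMI  (L3)  txn=BusRdX  M[L3]=10
step 2: P0: store L2 := 13  ⟶  MII  (L2)  txn=BusRdX  M[L2]=90
step 3: P1: store L2 := 1  ⟶  IMI  (L2)  txn=BusRdX+Flush  M[L2]=13
step 4: P2: store L2 := 95  ⟶  IIM  (L2)  txn=BusRdX+Flush  M[L2]=1
step 5: P1: store L3 := 98  ⟶  IMI  (L3)  txn=∅  M[L3]=10
step 6: P0: load  L2  ⟶  SIS  (L2)  txn=BusRd+Flush  M[L2]=95
step 7: P0: store L1 := 88  ⟶  MII  (L1)  txn=BusRdX  M[L1]=30
step 8: P0: load  L2  ⟶  SIS  (L2)  txn=∅  M[L2]=95
step 9: P0: load  L4  ⟶  EII  (L4)  txn=BusRd  M[L4]=40
step 10: P0: load  L0  ⟶  EII  (L0)  txn=BusRd  M[L0]=10

invalidations = 1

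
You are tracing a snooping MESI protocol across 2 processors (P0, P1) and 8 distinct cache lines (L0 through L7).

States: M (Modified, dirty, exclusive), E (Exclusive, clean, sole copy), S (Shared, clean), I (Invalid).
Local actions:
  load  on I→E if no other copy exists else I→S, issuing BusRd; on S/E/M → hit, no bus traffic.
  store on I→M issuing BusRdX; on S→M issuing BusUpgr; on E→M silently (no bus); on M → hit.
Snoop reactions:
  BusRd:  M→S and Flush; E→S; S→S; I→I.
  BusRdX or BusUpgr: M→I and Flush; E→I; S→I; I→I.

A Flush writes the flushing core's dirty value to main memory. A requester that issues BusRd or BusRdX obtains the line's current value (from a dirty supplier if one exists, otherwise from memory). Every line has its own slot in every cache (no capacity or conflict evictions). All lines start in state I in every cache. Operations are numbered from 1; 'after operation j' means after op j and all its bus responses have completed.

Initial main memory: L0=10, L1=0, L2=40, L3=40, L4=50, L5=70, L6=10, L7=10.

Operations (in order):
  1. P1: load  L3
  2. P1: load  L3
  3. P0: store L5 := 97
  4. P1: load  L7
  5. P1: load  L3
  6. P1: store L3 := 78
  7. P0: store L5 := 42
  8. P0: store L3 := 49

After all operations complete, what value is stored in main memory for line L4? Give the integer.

1. P1: load  L3  bus=[BusRd]  L3: P0=I P1=E  mem[L3]=40
2. P1: load  L3  bus=[-]  L3: P0=I P1=E  mem[L3]=40
3. P0: store L5 := 97  bus=[BusRdX]  L5: P0=M P1=I  mem[L5]=70
4. P1: load  L7  bus=[BusRd]  L7: P0=I P1=E  mem[L7]=10
5. P1: load  L3  bus=[-]  L3: P0=I P1=E  mem[L3]=40
6. P1: store L3 := 78  bus=[-]  L3: P0=I P1=M  mem[L3]=40
7. P0: store L5 := 42  bus=[-]  L5: P0=M P1=I  mem[L5]=70
8. P0: store L3 := 49  bus=[BusRdX,Flush]  L3: P0=M P1=I  mem[L3]=78

memory[L4] = 50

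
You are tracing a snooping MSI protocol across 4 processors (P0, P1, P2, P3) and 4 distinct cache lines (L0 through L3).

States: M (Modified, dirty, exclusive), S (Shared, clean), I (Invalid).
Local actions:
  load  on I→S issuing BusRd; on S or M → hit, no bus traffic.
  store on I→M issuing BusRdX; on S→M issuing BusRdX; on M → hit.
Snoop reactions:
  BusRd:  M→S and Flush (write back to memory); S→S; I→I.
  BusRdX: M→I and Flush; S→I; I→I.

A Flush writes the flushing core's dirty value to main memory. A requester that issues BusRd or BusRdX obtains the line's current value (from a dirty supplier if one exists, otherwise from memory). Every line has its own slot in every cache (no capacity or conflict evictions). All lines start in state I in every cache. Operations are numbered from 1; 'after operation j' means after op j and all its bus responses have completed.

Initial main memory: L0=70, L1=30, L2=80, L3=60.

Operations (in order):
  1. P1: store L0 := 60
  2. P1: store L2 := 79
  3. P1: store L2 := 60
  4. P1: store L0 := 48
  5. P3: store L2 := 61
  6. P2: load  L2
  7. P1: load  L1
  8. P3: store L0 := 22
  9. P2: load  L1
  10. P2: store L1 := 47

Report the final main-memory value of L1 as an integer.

memory[L1] = 30

[1] P1: store L0 := 60 | P0:I, P1:M(60), P2:I, P3:I | bus: BusRdX
[2] P1: store L2 := 79 | P0:I, P1:M(79), P2:I, P3:I | bus: BusRdX
[3] P1: store L2 := 60 | P0:I, P1:M(60), P2:I, P3:I | bus: none
[4] P1: store L0 := 48 | P0:I, P1:M(48), P2:I, P3:I | bus: none
[5] P3: store L2 := 61 | P0:I, P1:I, P2:I, P3:M(61) | bus: BusRdX,Flush
[6] P2: load  L2 | P0:I, P1:I, P2:S(61), P3:S(61) | bus: BusRd,Flush
[7] P1: load  L1 | P0:I, P1:S(30), P2:I, P3:I | bus: BusRd
[8] P3: store L0 := 22 | P0:I, P1:I, P2:I, P3:M(22) | bus: BusRdX,Flush
[9] P2: load  L1 | P0:I, P1:S(30), P2:S(30), P3:I | bus: BusRd
[10] P2: store L1 := 47 | P0:I, P1:I, P2:M(47), P3:I | bus: BusRdX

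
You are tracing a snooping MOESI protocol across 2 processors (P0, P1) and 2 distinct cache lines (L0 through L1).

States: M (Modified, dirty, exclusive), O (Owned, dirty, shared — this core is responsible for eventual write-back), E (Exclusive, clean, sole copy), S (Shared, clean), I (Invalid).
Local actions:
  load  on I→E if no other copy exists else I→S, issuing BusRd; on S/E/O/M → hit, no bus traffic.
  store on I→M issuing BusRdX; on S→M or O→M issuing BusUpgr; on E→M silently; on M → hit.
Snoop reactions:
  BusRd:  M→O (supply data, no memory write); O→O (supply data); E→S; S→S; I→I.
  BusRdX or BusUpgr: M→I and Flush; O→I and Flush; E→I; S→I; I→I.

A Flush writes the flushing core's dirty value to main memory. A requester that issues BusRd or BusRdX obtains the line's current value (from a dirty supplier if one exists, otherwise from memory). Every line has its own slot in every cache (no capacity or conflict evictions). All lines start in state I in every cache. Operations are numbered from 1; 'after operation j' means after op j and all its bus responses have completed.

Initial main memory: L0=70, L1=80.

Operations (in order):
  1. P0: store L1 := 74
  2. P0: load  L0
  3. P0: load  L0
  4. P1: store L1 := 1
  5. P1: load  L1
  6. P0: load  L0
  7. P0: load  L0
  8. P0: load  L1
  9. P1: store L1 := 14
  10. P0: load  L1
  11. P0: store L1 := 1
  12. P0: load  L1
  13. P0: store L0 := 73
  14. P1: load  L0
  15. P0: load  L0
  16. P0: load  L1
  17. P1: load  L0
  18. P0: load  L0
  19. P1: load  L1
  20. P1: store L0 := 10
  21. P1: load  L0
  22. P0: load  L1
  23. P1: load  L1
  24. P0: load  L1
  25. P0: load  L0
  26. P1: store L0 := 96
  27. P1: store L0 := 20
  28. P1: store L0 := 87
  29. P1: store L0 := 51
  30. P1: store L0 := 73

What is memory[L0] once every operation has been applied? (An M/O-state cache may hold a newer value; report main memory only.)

  op1 P0: store L1 := 74 → M/I on L1; bus BusRdX; mem=80
  op2 P0: load  L0 → E/I on L0; bus BusRd; mem=70
  op3 P0: load  L0 → E/I on L0; bus (none); mem=70
  op4 P1: store L1 := 1 → I/M on L1; bus BusRdX Flush; mem=74
  op5 P1: load  L1 → I/M on L1; bus (none); mem=74
  op6 P0: load  L0 → E/I on L0; bus (none); mem=70
  op7 P0: load  L0 → E/I on L0; bus (none); mem=70
  op8 P0: load  L1 → S/O on L1; bus BusRd; mem=74
  op9 P1: store L1 := 14 → I/M on L1; bus BusUpgr; mem=74
  op10 P0: load  L1 → S/O on L1; bus BusRd; mem=74
  op11 P0: store L1 := 1 → M/I on L1; bus BusUpgr Flush; mem=14
  op12 P0: load  L1 → M/I on L1; bus (none); mem=14
  op13 P0: store L0 := 73 → M/I on L0; bus (none); mem=70
  op14 P1: load  L0 → O/S on L0; bus BusRd; mem=70
  op15 P0: load  L0 → O/S on L0; bus (none); mem=70
  op16 P0: load  L1 → M/I on L1; bus (none); mem=14
  op17 P1: load  L0 → O/S on L0; bus (none); mem=70
  op18 P0: load  L0 → O/S on L0; bus (none); mem=70
  op19 P1: load  L1 → O/S on L1; bus BusRd; mem=14
  op20 P1: store L0 := 10 → I/M on L0; bus BusUpgr Flush; mem=73
  op21 P1: load  L0 → I/M on L0; bus (none); mem=73
  op22 P0: load  L1 → O/S on L1; bus (none); mem=14
  op23 P1: load  L1 → O/S on L1; bus (none); mem=14
  op24 P0: load  L1 → O/S on L1; bus (none); mem=14
  op25 P0: load  L0 → S/O on L0; bus BusRd; mem=73
  op26 P1: store L0 := 96 → I/M on L0; bus BusUpgr; mem=73
  op27 P1: store L0 := 20 → I/M on L0; bus (none); mem=73
  op28 P1: store L0 := 87 → I/M on L0; bus (none); mem=73
  op29 P1: store L0 := 51 → I/M on L0; bus (none); mem=73
  op30 P1: store L0 := 73 → I/M on L0; bus (none); mem=73

memory[L0] = 73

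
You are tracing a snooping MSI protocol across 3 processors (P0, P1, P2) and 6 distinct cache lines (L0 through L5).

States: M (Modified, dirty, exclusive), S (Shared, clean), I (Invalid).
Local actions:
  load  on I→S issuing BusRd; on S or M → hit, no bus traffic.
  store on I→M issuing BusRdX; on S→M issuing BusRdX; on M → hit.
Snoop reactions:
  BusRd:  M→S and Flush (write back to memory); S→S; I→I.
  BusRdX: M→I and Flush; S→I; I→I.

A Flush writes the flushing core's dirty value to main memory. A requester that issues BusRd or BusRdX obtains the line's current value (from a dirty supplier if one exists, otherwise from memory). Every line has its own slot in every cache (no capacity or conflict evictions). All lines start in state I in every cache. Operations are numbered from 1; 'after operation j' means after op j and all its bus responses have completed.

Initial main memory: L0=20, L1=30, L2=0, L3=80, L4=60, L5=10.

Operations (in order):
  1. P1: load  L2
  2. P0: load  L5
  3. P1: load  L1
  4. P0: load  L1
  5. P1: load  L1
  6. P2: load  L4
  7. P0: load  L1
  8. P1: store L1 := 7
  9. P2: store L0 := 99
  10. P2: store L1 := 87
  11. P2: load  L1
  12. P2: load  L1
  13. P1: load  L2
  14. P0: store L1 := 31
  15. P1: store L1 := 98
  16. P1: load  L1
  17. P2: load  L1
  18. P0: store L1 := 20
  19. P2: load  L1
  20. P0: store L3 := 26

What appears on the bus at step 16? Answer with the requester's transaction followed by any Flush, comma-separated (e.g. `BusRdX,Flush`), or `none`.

bus = none

  op1 P1: load  L2 → I/S/I on L2; bus BusRd; mem=0
  op2 P0: load  L5 → S/I/I on L5; bus BusRd; mem=10
  op3 P1: load  L1 → I/S/I on L1; bus BusRd; mem=30
  op4 P0: load  L1 → S/S/I on L1; bus BusRd; mem=30
  op5 P1: load  L1 → S/S/I on L1; bus (none); mem=30
  op6 P2: load  L4 → I/I/S on L4; bus BusRd; mem=60
  op7 P0: load  L1 → S/S/I on L1; bus (none); mem=30
  op8 P1: store L1 := 7 → I/M/I on L1; bus BusRdX; mem=30
  op9 P2: store L0 := 99 → I/I/M on L0; bus BusRdX; mem=20
  op10 P2: store L1 := 87 → I/I/M on L1; bus BusRdX Flush; mem=7
  op11 P2: load  L1 → I/I/M on L1; bus (none); mem=7
  op12 P2: load  L1 → I/I/M on L1; bus (none); mem=7
  op13 P1: load  L2 → I/S/I on L2; bus (none); mem=0
  op14 P0: store L1 := 31 → M/I/I on L1; bus BusRdX Flush; mem=87
  op15 P1: store L1 := 98 → I/M/I on L1; bus BusRdX Flush; mem=31
  op16 P1: load  L1 → I/M/I on L1; bus (none); mem=31
  op17 P2: load  L1 → I/S/S on L1; bus BusRd Flush; mem=98
  op18 P0: store L1 := 20 → M/I/I on L1; bus BusRdX; mem=98
  op19 P2: load  L1 → S/I/S on L1; bus BusRd Flush; mem=20
  op20 P0: store L3 := 26 → M/I/I on L3; bus BusRdX; mem=80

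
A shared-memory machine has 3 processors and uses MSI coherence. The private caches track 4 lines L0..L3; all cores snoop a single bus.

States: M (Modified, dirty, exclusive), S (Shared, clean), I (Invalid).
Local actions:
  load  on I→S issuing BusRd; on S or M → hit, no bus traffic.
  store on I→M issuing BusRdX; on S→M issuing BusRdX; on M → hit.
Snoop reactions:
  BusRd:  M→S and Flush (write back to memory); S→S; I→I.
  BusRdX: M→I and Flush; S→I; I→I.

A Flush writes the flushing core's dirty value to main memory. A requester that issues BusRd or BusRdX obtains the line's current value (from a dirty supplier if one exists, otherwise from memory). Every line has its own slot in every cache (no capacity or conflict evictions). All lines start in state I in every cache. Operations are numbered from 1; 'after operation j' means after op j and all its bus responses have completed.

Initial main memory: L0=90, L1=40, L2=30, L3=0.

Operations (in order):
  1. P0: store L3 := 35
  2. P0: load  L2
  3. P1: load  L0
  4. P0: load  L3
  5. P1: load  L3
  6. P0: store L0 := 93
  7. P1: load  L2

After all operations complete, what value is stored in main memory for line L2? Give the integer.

memory[L2] = 30

  op1 P0: store L3 := 35 → M/I/I on L3; bus BusRdX; mem=0
  op2 P0: load  L2 → S/I/I on L2; bus BusRd; mem=30
  op3 P1: load  L0 → I/S/I on L0; bus BusRd; mem=90
  op4 P0: load  L3 → M/I/I on L3; bus (none); mem=0
  op5 P1: load  L3 → S/S/I on L3; bus BusRd Flush; mem=35
  op6 P0: store L0 := 93 → M/I/I on L0; bus BusRdX; mem=90
  op7 P1: load  L2 → S/S/I on L2; bus BusRd; mem=30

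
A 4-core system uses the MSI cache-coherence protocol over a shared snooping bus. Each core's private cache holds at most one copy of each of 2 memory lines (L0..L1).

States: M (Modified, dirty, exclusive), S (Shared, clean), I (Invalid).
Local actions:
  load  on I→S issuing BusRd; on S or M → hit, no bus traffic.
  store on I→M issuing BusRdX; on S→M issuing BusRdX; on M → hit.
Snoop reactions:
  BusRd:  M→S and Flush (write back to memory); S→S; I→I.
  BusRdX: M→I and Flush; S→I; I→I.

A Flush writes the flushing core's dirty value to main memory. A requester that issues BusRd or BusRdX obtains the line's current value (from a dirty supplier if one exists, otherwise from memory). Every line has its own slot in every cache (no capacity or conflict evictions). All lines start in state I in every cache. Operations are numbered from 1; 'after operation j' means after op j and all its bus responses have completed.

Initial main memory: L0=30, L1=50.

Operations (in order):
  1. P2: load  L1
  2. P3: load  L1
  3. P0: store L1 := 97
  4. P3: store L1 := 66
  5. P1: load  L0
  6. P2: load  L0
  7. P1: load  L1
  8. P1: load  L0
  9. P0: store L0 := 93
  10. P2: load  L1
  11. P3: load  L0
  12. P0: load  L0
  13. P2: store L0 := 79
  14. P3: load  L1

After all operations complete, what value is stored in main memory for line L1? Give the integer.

memory[L1] = 66

  op1 P2: load  L1 → I/I/S/I on L1; bus BusRd; mem=50
  op2 P3: load  L1 → I/I/S/S on L1; bus BusRd; mem=50
  op3 P0: store L1 := 97 → M/I/I/I on L1; bus BusRdX; mem=50
  op4 P3: store L1 := 66 → I/I/I/M on L1; bus BusRdX Flush; mem=97
  op5 P1: load  L0 → I/S/I/I on L0; bus BusRd; mem=30
  op6 P2: load  L0 → I/S/S/I on L0; bus BusRd; mem=30
  op7 P1: load  L1 → I/S/I/S on L1; bus BusRd Flush; mem=66
  op8 P1: load  L0 → I/S/S/I on L0; bus (none); mem=30
  op9 P0: store L0 := 93 → M/I/I/I on L0; bus BusRdX; mem=30
  op10 P2: load  L1 → I/S/S/S on L1; bus BusRd; mem=66
  op11 P3: load  L0 → S/I/I/S on L0; bus BusRd Flush; mem=93
  op12 P0: load  L0 → S/I/I/S on L0; bus (none); mem=93
  op13 P2: store L0 := 79 → I/I/M/I on L0; bus BusRdX; mem=93
  op14 P3: load  L1 → I/S/S/S on L1; bus (none); mem=66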